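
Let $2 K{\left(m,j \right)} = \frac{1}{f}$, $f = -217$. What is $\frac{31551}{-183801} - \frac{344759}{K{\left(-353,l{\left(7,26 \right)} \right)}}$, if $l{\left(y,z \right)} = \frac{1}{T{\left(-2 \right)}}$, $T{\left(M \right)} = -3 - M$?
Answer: $\frac{9167099738885}{61267} \approx 1.4963 \cdot 10^{8}$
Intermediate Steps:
$l{\left(y,z \right)} = -1$ ($l{\left(y,z \right)} = \frac{1}{-3 - -2} = \frac{1}{-3 + 2} = \frac{1}{-1} = -1$)
$K{\left(m,j \right)} = - \frac{1}{434}$ ($K{\left(m,j \right)} = \frac{1}{2 \left(-217\right)} = \frac{1}{2} \left(- \frac{1}{217}\right) = - \frac{1}{434}$)
$\frac{31551}{-183801} - \frac{344759}{K{\left(-353,l{\left(7,26 \right)} \right)}} = \frac{31551}{-183801} - \frac{344759}{- \frac{1}{434}} = 31551 \left(- \frac{1}{183801}\right) - -149625406 = - \frac{10517}{61267} + 149625406 = \frac{9167099738885}{61267}$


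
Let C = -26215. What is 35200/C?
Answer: -7040/5243 ≈ -1.3427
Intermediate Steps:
35200/C = 35200/(-26215) = 35200*(-1/26215) = -7040/5243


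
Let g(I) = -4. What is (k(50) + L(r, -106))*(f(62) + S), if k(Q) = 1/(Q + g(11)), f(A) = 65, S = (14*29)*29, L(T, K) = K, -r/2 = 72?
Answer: -57715125/46 ≈ -1.2547e+6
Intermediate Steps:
r = -144 (r = -2*72 = -144)
S = 11774 (S = 406*29 = 11774)
k(Q) = 1/(-4 + Q) (k(Q) = 1/(Q - 4) = 1/(-4 + Q))
(k(50) + L(r, -106))*(f(62) + S) = (1/(-4 + 50) - 106)*(65 + 11774) = (1/46 - 106)*11839 = -4875/46*11839 = -57715125/46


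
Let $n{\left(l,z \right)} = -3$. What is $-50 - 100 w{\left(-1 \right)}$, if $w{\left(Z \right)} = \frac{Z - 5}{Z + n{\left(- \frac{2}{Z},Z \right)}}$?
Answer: $-200$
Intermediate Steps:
$w{\left(Z \right)} = \frac{-5 + Z}{-3 + Z}$ ($w{\left(Z \right)} = \frac{Z - 5}{Z - 3} = \frac{-5 + Z}{-3 + Z}$)
$-50 - 100 w{\left(-1 \right)} = -50 - 100 \frac{-5 - 1}{-3 - 1} = -50 - 100 \frac{1}{-4} \left(-6\right) = -50 - 100 \left(\left(- \frac{1}{4}\right) \left(-6\right)\right) = -50 - 150 = -200$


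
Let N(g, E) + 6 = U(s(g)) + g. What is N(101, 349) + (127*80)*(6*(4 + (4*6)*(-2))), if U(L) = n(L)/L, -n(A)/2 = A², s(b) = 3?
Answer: -2682151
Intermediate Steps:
n(A) = -2*A²
U(L) = -2*L (U(L) = (-2*L²)/L = -2*L)
N(g, E) = -12 + g (N(g, E) = -6 + (-2*3 + g) = -6 + (-6 + g) = -12 + g)
N(101, 349) + (127*80)*(6*(4 + (4*6)*(-2))) = (-12 + 101) + (127*80)*(6*(4 + (4*6)*(-2))) = 89 + 10160*(6*(4 + 24*(-2))) = 89 + 10160*(6*(4 - 48)) = 89 + 10160*(6*(-44)) = 89 + 10160*(-264) = 89 - 2682240 = -2682151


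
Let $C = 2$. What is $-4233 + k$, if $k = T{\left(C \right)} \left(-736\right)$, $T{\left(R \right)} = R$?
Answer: $-5705$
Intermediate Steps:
$k = -1472$ ($k = 2 \left(-736\right) = -1472$)
$-4233 + k = -4233 - 1472 = -5705$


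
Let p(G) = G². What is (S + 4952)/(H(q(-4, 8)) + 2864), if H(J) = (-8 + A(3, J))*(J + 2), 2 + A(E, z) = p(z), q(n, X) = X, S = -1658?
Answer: 1647/1702 ≈ 0.96768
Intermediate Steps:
A(E, z) = -2 + z²
H(J) = (-10 + J²)*(2 + J) (H(J) = (-8 + (-2 + J²))*(J + 2) = (-10 + J²)*(2 + J))
(S + 4952)/(H(q(-4, 8)) + 2864) = (-1658 + 4952)/((-20 + 8³ - 10*8 + 2*8²) + 2864) = 3294/((-20 + 512 - 80 + 2*64) + 2864) = 3294/((-20 + 512 - 80 + 128) + 2864) = 3294/(540 + 2864) = 3294/3404 = 3294*(1/3404) = 1647/1702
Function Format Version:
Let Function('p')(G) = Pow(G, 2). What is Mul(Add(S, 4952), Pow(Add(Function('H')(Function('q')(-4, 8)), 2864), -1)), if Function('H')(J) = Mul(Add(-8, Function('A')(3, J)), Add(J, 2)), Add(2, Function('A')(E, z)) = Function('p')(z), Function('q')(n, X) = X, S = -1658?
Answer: Rational(1647, 1702) ≈ 0.96768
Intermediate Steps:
Function('A')(E, z) = Add(-2, Pow(z, 2))
Function('H')(J) = Mul(Add(-10, Pow(J, 2)), Add(2, J)) (Function('H')(J) = Mul(Add(-8, Add(-2, Pow(J, 2))), Add(J, 2)) = Mul(Add(-10, Pow(J, 2)), Add(2, J)))
Mul(Add(S, 4952), Pow(Add(Function('H')(Function('q')(-4, 8)), 2864), -1)) = Mul(Add(-1658, 4952), Pow(Add(Add(-20, Pow(8, 3), Mul(-10, 8), Mul(2, Pow(8, 2))), 2864), -1)) = Mul(3294, Pow(Add(Add(-20, 512, -80, Mul(2, 64)), 2864), -1)) = Mul(3294, Pow(Add(Add(-20, 512, -80, 128), 2864), -1)) = Mul(3294, Pow(Add(540, 2864), -1)) = Mul(3294, Pow(3404, -1)) = Mul(3294, Rational(1, 3404)) = Rational(1647, 1702)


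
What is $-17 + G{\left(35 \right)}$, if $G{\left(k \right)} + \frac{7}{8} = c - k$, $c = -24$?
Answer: $- \frac{615}{8} \approx -76.875$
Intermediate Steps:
$G{\left(k \right)} = - \frac{199}{8} - k$ ($G{\left(k \right)} = - \frac{7}{8} - \left(24 + k\right) = - \frac{199}{8} - k$)
$-17 + G{\left(35 \right)} = -17 - \frac{479}{8} = - \frac{615}{8}$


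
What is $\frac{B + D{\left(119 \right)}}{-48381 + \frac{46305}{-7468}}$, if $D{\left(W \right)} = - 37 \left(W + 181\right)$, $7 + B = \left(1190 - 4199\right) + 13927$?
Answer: $\frac{470484}{120451871} \approx 0.003906$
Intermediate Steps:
$B = 10911$ ($B = -7 + \left(\left(1190 - 4199\right) + 13927\right) = -7 + \left(-3009 + 13927\right) = -7 + 10918 = 10911$)
$D{\left(W \right)} = -6697 - 37 W$ ($D{\left(W \right)} = - 37 \left(181 + W\right) = -6697 - 37 W$)
$\frac{B + D{\left(119 \right)}}{-48381 + \frac{46305}{-7468}} = \frac{10911 - 11100}{-48381 + \frac{46305}{-7468}} = \frac{10911 - 11100}{-48381 + 46305 \left(- \frac{1}{7468}\right)} = \frac{10911 - 11100}{-48381 - \frac{46305}{7468}} = - \frac{189}{- \frac{361355613}{7468}} = \left(-189\right) \left(- \frac{7468}{361355613}\right) = \frac{470484}{120451871}$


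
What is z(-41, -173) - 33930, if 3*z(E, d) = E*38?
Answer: -103348/3 ≈ -34449.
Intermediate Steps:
z(E, d) = 38*E/3 (z(E, d) = (E*38)/3 = (38*E)/3 = 38*E/3)
z(-41, -173) - 33930 = (38/3)*(-41) - 33930 = -1558/3 - 33930 = -103348/3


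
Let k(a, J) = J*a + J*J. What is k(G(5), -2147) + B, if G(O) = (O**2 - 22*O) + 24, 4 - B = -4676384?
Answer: 9416964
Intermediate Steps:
B = 4676388 (B = 4 - 1*(-4676384) = 4 + 4676384 = 4676388)
G(O) = 24 + O**2 - 22*O
k(a, J) = J**2 + J*a (k(a, J) = J*a + J**2 = J**2 + J*a)
k(G(5), -2147) + B = -2147*(-2147 + (24 + 5**2 - 22*5)) + 4676388 = -2147*(-2147 + (24 + 25 - 110)) + 4676388 = -2147*(-2147 - 61) + 4676388 = -2147*(-2208) + 4676388 = 4740576 + 4676388 = 9416964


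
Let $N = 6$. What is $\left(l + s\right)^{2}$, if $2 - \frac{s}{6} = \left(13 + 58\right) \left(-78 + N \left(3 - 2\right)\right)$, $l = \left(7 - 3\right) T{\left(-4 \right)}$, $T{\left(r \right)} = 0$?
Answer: $941507856$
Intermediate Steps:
$l = 0$ ($l = \left(7 - 3\right) 0 = 4 \cdot 0 = 0$)
$s = 30684$ ($s = 12 - 6 \left(13 + 58\right) \left(-78 + 6 \left(3 - 2\right)\right) = 12 - 6 \cdot 71 \left(-78 + 6 \cdot 1\right) = 12 - 6 \cdot 71 \left(-78 + 6\right) = 12 - 6 \cdot 71 \left(-72\right) = 12 - -30672 = 12 + 30672 = 30684$)
$\left(l + s\right)^{2} = \left(0 + 30684\right)^{2} = 30684^{2} = 941507856$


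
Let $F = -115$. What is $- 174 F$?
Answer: $20010$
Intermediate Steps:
$- 174 F = \left(-174\right) \left(-115\right) = 20010$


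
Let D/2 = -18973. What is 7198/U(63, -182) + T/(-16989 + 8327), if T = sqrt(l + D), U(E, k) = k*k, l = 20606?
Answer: 3599/16562 - 17*I*sqrt(15)/4331 ≈ 0.2173 - 0.015202*I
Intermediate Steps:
D = -37946 (D = 2*(-18973) = -37946)
U(E, k) = k**2
T = 34*I*sqrt(15) (T = sqrt(20606 - 37946) = sqrt(-17340) = 34*I*sqrt(15) ≈ 131.68*I)
7198/U(63, -182) + T/(-16989 + 8327) = 7198/((-182)**2) + (34*I*sqrt(15))/(-16989 + 8327) = 7198/33124 + (34*I*sqrt(15))/(-8662) = 7198*(1/33124) + (34*I*sqrt(15))*(-1/8662) = 3599/16562 - 17*I*sqrt(15)/4331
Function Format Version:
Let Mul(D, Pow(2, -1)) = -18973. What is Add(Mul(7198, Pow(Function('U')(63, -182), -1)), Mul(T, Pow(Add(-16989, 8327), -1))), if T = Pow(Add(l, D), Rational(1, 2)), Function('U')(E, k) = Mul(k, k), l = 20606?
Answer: Add(Rational(3599, 16562), Mul(Rational(-17, 4331), I, Pow(15, Rational(1, 2)))) ≈ Add(0.21730, Mul(-0.015202, I))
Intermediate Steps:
D = -37946 (D = Mul(2, -18973) = -37946)
Function('U')(E, k) = Pow(k, 2)
T = Mul(34, I, Pow(15, Rational(1, 2))) (T = Pow(Add(20606, -37946), Rational(1, 2)) = Pow(-17340, Rational(1, 2)) = Mul(34, I, Pow(15, Rational(1, 2))) ≈ Mul(131.68, I))
Add(Mul(7198, Pow(Function('U')(63, -182), -1)), Mul(T, Pow(Add(-16989, 8327), -1))) = Add(Mul(7198, Pow(Pow(-182, 2), -1)), Mul(Mul(34, I, Pow(15, Rational(1, 2))), Pow(Add(-16989, 8327), -1))) = Add(Mul(7198, Pow(33124, -1)), Mul(Mul(34, I, Pow(15, Rational(1, 2))), Pow(-8662, -1))) = Add(Mul(7198, Rational(1, 33124)), Mul(Mul(34, I, Pow(15, Rational(1, 2))), Rational(-1, 8662))) = Add(Rational(3599, 16562), Mul(Rational(-17, 4331), I, Pow(15, Rational(1, 2))))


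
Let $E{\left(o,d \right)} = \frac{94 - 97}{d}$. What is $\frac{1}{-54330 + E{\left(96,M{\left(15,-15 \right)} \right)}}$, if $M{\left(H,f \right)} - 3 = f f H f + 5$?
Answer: $- \frac{50617}{2750021607} \approx -1.8406 \cdot 10^{-5}$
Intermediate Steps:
$M{\left(H,f \right)} = 8 + H f^{3}$ ($M{\left(H,f \right)} = 3 + \left(f f H f + 5\right) = 3 + \left(f^{2} H f + 5\right) = 3 + \left(H f^{2} f + 5\right) = 3 + \left(H f^{3} + 5\right) = 3 + \left(5 + H f^{3}\right) = 8 + H f^{3}$)
$E{\left(o,d \right)} = - \frac{3}{d}$ ($E{\left(o,d \right)} = \frac{94 - 97}{d} = - \frac{3}{d}$)
$\frac{1}{-54330 + E{\left(96,M{\left(15,-15 \right)} \right)}} = \frac{1}{-54330 - \frac{3}{8 + 15 \left(-15\right)^{3}}} = \frac{1}{-54330 - \frac{3}{8 + 15 \left(-3375\right)}} = \frac{1}{-54330 - \frac{3}{8 - 50625}} = \frac{1}{-54330 - \frac{3}{-50617}} = \frac{1}{-54330 - - \frac{3}{50617}} = \frac{1}{-54330 + \frac{3}{50617}} = \frac{1}{- \frac{2750021607}{50617}} = - \frac{50617}{2750021607}$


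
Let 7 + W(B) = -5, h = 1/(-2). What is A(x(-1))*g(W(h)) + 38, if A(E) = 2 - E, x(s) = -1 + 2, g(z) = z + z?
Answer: 14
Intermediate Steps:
h = -1/2 ≈ -0.50000
W(B) = -12 (W(B) = -7 - 5 = -12)
g(z) = 2*z
x(s) = 1
A(x(-1))*g(W(h)) + 38 = (2 - 1*1)*(2*(-12)) + 38 = (2 - 1)*(-24) + 38 = 1*(-24) + 38 = -24 + 38 = 14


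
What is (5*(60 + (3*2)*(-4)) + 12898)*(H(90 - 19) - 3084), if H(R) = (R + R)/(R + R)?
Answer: -40319474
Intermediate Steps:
H(R) = 1 (H(R) = (2*R)/((2*R)) = (2*R)*(1/(2*R)) = 1)
(5*(60 + (3*2)*(-4)) + 12898)*(H(90 - 19) - 3084) = (5*(60 + (3*2)*(-4)) + 12898)*(1 - 3084) = (5*(60 + 6*(-4)) + 12898)*(-3083) = (5*(60 - 24) + 12898)*(-3083) = (5*36 + 12898)*(-3083) = (180 + 12898)*(-3083) = 13078*(-3083) = -40319474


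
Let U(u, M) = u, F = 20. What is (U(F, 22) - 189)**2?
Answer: 28561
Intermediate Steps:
(U(F, 22) - 189)**2 = (20 - 189)**2 = (-169)**2 = 28561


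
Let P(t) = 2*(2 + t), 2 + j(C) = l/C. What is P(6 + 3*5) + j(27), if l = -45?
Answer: 127/3 ≈ 42.333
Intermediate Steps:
j(C) = -2 - 45/C
P(t) = 4 + 2*t
P(6 + 3*5) + j(27) = (4 + 2*(6 + 3*5)) + (-2 - 45/27) = (4 + 2*(6 + 15)) + (-2 - 45*1/27) = (4 + 2*21) + (-2 - 5/3) = (4 + 42) - 11/3 = 46 - 11/3 = 127/3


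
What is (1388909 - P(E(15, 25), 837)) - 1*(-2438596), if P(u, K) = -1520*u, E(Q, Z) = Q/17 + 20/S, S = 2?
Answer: 65348785/17 ≈ 3.8440e+6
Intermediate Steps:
E(Q, Z) = 10 + Q/17 (E(Q, Z) = Q/17 + 20/2 = Q*(1/17) + 20*(½) = Q/17 + 10 = 10 + Q/17)
(1388909 - P(E(15, 25), 837)) - 1*(-2438596) = (1388909 - (-1520)*(10 + (1/17)*15)) - 1*(-2438596) = (1388909 - (-1520)*(10 + 15/17)) + 2438596 = (1388909 - (-1520)*185/17) + 2438596 = (1388909 - 1*(-281200/17)) + 2438596 = (1388909 + 281200/17) + 2438596 = 23892653/17 + 2438596 = 65348785/17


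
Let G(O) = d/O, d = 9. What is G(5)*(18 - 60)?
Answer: -378/5 ≈ -75.600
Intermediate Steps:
G(O) = 9/O
G(5)*(18 - 60) = (9/5)*(18 - 60) = (9*(1/5))*(-42) = (9/5)*(-42) = -378/5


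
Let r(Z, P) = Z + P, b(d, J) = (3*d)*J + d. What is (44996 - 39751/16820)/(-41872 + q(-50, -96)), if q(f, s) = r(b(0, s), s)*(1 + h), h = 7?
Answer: -756792969/717204800 ≈ -1.0552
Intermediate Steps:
b(d, J) = d + 3*J*d (b(d, J) = 3*J*d + d = d + 3*J*d)
r(Z, P) = P + Z
q(f, s) = 8*s (q(f, s) = (s + 0*(1 + 3*s))*(1 + 7) = (s + 0)*8 = s*8 = 8*s)
(44996 - 39751/16820)/(-41872 + q(-50, -96)) = (44996 - 39751/16820)/(-41872 + 8*(-96)) = (44996 - 39751*1/16820)/(-41872 - 768) = (44996 - 39751/16820)/(-42640) = (756792969/16820)*(-1/42640) = -756792969/717204800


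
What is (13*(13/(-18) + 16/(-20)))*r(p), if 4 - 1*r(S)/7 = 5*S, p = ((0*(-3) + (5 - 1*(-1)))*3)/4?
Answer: 461279/180 ≈ 2562.7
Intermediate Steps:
p = 9/2 (p = ((0 + (5 + 1))*3)*(¼) = ((0 + 6)*3)*(¼) = (6*3)*(¼) = 18*(¼) = 9/2 ≈ 4.5000)
r(S) = 28 - 35*S
(13*(13/(-18) + 16/(-20)))*r(p) = (13*(13/(-18) + 16/(-20)))*(28 - 35*9/2) = (13*(13*(-1/18) + 16*(-1/20)))*(28 - 315/2) = (13*(-13/18 - ⅘))*(-259/2) = (13*(-137/90))*(-259/2) = -1781/90*(-259/2) = 461279/180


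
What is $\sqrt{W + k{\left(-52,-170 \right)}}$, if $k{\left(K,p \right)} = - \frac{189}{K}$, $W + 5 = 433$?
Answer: $\frac{67 \sqrt{65}}{26} \approx 20.776$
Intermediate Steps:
$W = 428$ ($W = -5 + 433 = 428$)
$\sqrt{W + k{\left(-52,-170 \right)}} = \sqrt{428 - \frac{189}{-52}} = \sqrt{428 - - \frac{189}{52}} = \sqrt{428 + \frac{189}{52}} = \sqrt{\frac{22445}{52}} = \frac{67 \sqrt{65}}{26}$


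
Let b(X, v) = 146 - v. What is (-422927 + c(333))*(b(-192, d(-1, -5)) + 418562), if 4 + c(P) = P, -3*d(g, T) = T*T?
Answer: -176948685034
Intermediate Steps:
d(g, T) = -T²/3 (d(g, T) = -T*T/3 = -T²/3)
c(P) = -4 + P
(-422927 + c(333))*(b(-192, d(-1, -5)) + 418562) = (-422927 + (-4 + 333))*((146 - (-1)*(-5)²/3) + 418562) = (-422927 + 329)*((146 - (-1)*25/3) + 418562) = -422598*((146 - 1*(-25/3)) + 418562) = -422598*((146 + 25/3) + 418562) = -422598*(463/3 + 418562) = -422598*1256149/3 = -176948685034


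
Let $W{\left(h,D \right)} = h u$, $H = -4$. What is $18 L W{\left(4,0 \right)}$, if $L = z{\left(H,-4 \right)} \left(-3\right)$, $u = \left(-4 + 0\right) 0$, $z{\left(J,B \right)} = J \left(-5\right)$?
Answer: $0$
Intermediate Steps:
$z{\left(J,B \right)} = - 5 J$
$u = 0$ ($u = \left(-4\right) 0 = 0$)
$W{\left(h,D \right)} = 0$ ($W{\left(h,D \right)} = h 0 = 0$)
$L = -60$ ($L = \left(-5\right) \left(-4\right) \left(-3\right) = 20 \left(-3\right) = -60$)
$18 L W{\left(4,0 \right)} = 18 \left(-60\right) 0 = \left(-1080\right) 0 = 0$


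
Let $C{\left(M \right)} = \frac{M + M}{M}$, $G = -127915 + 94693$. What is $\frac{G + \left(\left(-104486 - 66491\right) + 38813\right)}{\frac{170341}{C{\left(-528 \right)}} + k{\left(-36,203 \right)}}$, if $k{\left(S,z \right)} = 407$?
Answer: $- \frac{330772}{171155} \approx -1.9326$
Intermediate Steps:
$G = -33222$
$C{\left(M \right)} = 2$ ($C{\left(M \right)} = \frac{2 M}{M} = 2$)
$\frac{G + \left(\left(-104486 - 66491\right) + 38813\right)}{\frac{170341}{C{\left(-528 \right)}} + k{\left(-36,203 \right)}} = \frac{-33222 + \left(\left(-104486 - 66491\right) + 38813\right)}{\frac{170341}{2} + 407} = \frac{-33222 + \left(-170977 + 38813\right)}{170341 \cdot \frac{1}{2} + 407} = \frac{-33222 - 132164}{\frac{170341}{2} + 407} = - \frac{165386}{\frac{171155}{2}} = \left(-165386\right) \frac{2}{171155} = - \frac{330772}{171155}$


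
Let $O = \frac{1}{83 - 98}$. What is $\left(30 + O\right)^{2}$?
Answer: $\frac{201601}{225} \approx 896.0$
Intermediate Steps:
$O = - \frac{1}{15}$ ($O = \frac{1}{83 - 98} = \frac{1}{-15} = - \frac{1}{15} \approx -0.066667$)
$\left(30 + O\right)^{2} = \left(30 - \frac{1}{15}\right)^{2} = \left(\frac{449}{15}\right)^{2} = \frac{201601}{225}$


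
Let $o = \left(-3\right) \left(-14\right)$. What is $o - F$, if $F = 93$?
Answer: $-51$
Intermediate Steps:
$o = 42$
$o - F = 42 - 93 = -51$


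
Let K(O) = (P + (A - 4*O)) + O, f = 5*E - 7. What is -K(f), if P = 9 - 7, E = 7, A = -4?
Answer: 86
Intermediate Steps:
P = 2
f = 28 (f = 5*7 - 7 = 35 - 7 = 28)
K(O) = -2 - 3*O (K(O) = (2 + (-4 - 4*O)) + O = (-2 - 4*O) + O = -2 - 3*O)
-K(f) = -(-2 - 3*28) = -(-2 - 84) = -1*(-86) = 86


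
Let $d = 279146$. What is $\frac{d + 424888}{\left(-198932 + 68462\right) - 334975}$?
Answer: $- \frac{704034}{465445} \approx -1.5126$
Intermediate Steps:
$\frac{d + 424888}{\left(-198932 + 68462\right) - 334975} = \frac{279146 + 424888}{\left(-198932 + 68462\right) - 334975} = \frac{704034}{-130470 - 334975} = \frac{704034}{-465445} = 704034 \left(- \frac{1}{465445}\right) = - \frac{704034}{465445}$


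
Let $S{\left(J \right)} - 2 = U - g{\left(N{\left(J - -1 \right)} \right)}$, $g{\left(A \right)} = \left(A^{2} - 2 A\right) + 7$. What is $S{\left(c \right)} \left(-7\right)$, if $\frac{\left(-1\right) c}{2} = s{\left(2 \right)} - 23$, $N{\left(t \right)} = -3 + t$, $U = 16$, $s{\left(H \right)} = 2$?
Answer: $10563$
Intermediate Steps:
$c = 42$ ($c = - 2 \left(2 - 23\right) = \left(-2\right) \left(-21\right) = 42$)
$g{\left(A \right)} = 7 + A^{2} - 2 A$
$S{\left(J \right)} = 7 - \left(-2 + J\right)^{2} + 2 J$ ($S{\left(J \right)} = 2 - \left(-9 + \left(-3 + \left(J - -1\right)\right)^{2} - 2 \left(-3 + \left(J - -1\right)\right)\right) = 2 - \left(-9 + \left(-3 + \left(J + 1\right)\right)^{2} - 2 \left(-3 + \left(J + 1\right)\right)\right) = 2 - \left(-9 + \left(-3 + \left(1 + J\right)\right)^{2} - 2 \left(-3 + \left(1 + J\right)\right)\right) = 2 - \left(-9 + \left(-2 + J\right)^{2} - 2 \left(-2 + J\right)\right) = 2 - \left(-5 + \left(-2 + J\right)^{2} - 2 J\right) = 2 + \left(5 - \left(-2 + J\right)^{2} + 2 J\right) = 7 - \left(-2 + J\right)^{2} + 2 J$)
$S{\left(c \right)} \left(-7\right) = \left(3 - 42^{2} + 6 \cdot 42\right) \left(-7\right) = \left(3 - 1764 + 252\right) \left(-7\right) = \left(-1509\right) \left(-7\right) = 10563$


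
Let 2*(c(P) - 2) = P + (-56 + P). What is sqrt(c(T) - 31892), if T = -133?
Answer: I*sqrt(32051) ≈ 179.03*I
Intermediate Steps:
c(P) = -26 + P (c(P) = 2 + (P + (-56 + P))/2 = 2 + (-56 + 2*P)/2 = 2 + (-28 + P) = -26 + P)
sqrt(c(T) - 31892) = sqrt((-26 - 133) - 31892) = sqrt(-159 - 31892) = sqrt(-32051) = I*sqrt(32051)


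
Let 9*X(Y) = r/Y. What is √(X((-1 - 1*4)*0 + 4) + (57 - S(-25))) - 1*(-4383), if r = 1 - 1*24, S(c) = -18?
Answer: 4383 + √2677/6 ≈ 4391.6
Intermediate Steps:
r = -23 (r = 1 - 24 = -23)
X(Y) = -23/(9*Y) (X(Y) = (-23/Y)/9 = -23/(9*Y))
√(X((-1 - 1*4)*0 + 4) + (57 - S(-25))) - 1*(-4383) = √(-23/(9*((-1 - 1*4)*0 + 4)) + (57 - 1*(-18))) - 1*(-4383) = √(-23/(9*((-1 - 4)*0 + 4)) + (57 + 18)) + 4383 = √(-23/(9*(-5*0 + 4)) + 75) + 4383 = √(-23/(9*(0 + 4)) + 75) + 4383 = √(-23/9/4 + 75) + 4383 = √(-23/9*¼ + 75) + 4383 = √(-23/36 + 75) + 4383 = √(2677/36) + 4383 = √2677/6 + 4383 = 4383 + √2677/6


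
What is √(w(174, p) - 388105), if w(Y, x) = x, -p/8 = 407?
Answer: I*√391361 ≈ 625.59*I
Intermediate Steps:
p = -3256 (p = -8*407 = -3256)
√(w(174, p) - 388105) = √(-3256 - 388105) = √(-391361) = I*√391361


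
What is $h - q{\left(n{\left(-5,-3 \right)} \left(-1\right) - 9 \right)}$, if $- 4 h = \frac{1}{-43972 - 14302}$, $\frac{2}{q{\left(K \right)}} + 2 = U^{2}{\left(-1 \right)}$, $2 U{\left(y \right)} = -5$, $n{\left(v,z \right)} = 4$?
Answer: $- \frac{1864751}{3962632} \approx -0.47058$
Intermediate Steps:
$U{\left(y \right)} = - \frac{5}{2}$ ($U{\left(y \right)} = \frac{1}{2} \left(-5\right) = - \frac{5}{2}$)
$q{\left(K \right)} = \frac{8}{17}$ ($q{\left(K \right)} = \frac{2}{-2 + \left(- \frac{5}{2}\right)^{2}} = \frac{2}{-2 + \frac{25}{4}} = \frac{2}{\frac{17}{4}} = 2 \cdot \frac{4}{17} = \frac{8}{17}$)
$h = \frac{1}{233096}$ ($h = - \frac{1}{4 \left(-43972 - 14302\right)} = - \frac{1}{4 \left(-58274\right)} = \left(- \frac{1}{4}\right) \left(- \frac{1}{58274}\right) = \frac{1}{233096} \approx 4.2901 \cdot 10^{-6}$)
$h - q{\left(n{\left(-5,-3 \right)} \left(-1\right) - 9 \right)} = \frac{1}{233096} - \frac{8}{17} = - \frac{1864751}{3962632}$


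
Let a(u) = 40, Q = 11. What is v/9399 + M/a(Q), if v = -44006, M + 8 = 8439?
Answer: 77482729/375960 ≈ 206.09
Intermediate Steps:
M = 8431 (M = -8 + 8439 = 8431)
v/9399 + M/a(Q) = -44006/9399 + 8431/40 = 77482729/375960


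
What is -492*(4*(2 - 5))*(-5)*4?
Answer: -118080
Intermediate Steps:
-492*(4*(2 - 5))*(-5)*4 = -492*(4*(-3))*(-5)*4 = -492*(-12*(-5))*4 = -29520*4 = -492*240 = -118080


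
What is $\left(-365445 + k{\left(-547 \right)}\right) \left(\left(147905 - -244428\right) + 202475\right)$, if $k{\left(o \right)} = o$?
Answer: $-217694969536$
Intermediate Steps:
$\left(-365445 + k{\left(-547 \right)}\right) \left(\left(147905 - -244428\right) + 202475\right) = \left(-365445 - 547\right) \left(\left(147905 - -244428\right) + 202475\right) = - 365992 \left(\left(147905 + 244428\right) + 202475\right) = - 365992 \left(392333 + 202475\right) = \left(-365992\right) 594808 = -217694969536$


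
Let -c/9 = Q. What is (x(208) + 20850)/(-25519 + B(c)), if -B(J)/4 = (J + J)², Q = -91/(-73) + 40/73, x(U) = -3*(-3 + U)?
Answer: -107832315/158231407 ≈ -0.68149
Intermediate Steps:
x(U) = 9 - 3*U
Q = 131/73 (Q = -91*(-1/73) + 40*(1/73) = 91/73 + 40/73 = 131/73 ≈ 1.7945)
c = -1179/73 (c = -9*131/73 = -1179/73 ≈ -16.151)
B(J) = -16*J² (B(J) = -4*(J + J)² = -4*4*J² = -16*J²)
(x(208) + 20850)/(-25519 + B(c)) = ((9 - 3*208) + 20850)/(-25519 - 16*(-1179/73)²) = ((9 - 624) + 20850)/(-25519 - 16*1390041/5329) = (-615 + 20850)/(-25519 - 22240656/5329) = 20235/(-158231407/5329) = 20235*(-5329/158231407) = -107832315/158231407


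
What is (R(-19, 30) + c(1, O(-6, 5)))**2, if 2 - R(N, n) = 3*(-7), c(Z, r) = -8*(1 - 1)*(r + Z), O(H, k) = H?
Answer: 529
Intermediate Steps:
c(Z, r) = 0 (c(Z, r) = -0*(Z + r) = -8*0 = 0)
R(N, n) = 23 (R(N, n) = 2 - 3*(-7) = 2 - 1*(-21) = 2 + 21 = 23)
(R(-19, 30) + c(1, O(-6, 5)))**2 = (23 + 0)**2 = 23**2 = 529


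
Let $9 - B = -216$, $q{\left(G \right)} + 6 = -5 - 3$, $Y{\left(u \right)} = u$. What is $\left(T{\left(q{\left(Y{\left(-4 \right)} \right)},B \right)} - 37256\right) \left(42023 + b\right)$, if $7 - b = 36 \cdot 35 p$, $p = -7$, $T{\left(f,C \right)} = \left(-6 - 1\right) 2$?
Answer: $-1895179500$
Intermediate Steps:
$q{\left(G \right)} = -14$ ($q{\left(G \right)} = -6 - 8 = -14$)
$B = 225$ ($B = 9 - -216 = 9 + 216 = 225$)
$T{\left(f,C \right)} = -14$ ($T{\left(f,C \right)} = \left(-7\right) 2 = -14$)
$b = 8827$ ($b = 7 - 36 \cdot 35 \left(-7\right) = 7 - 1260 \left(-7\right) = 7 - -8820 = 7 + 8820 = 8827$)
$\left(T{\left(q{\left(Y{\left(-4 \right)} \right)},B \right)} - 37256\right) \left(42023 + b\right) = \left(-14 - 37256\right) \left(42023 + 8827\right) = \left(-37270\right) 50850 = -1895179500$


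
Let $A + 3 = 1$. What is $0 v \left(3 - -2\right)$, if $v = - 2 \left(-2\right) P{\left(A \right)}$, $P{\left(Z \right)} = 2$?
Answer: $0$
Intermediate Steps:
$A = -2$ ($A = -3 + 1 = -2$)
$v = 8$ ($v = - 2 \left(-2\right) 2 = - \left(-4\right) 2 = \left(-1\right) \left(-8\right) = 8$)
$0 v \left(3 - -2\right) = 0 \cdot 8 \left(3 - -2\right) = 0 \left(3 + 2\right) = 0 \cdot 5 = 0$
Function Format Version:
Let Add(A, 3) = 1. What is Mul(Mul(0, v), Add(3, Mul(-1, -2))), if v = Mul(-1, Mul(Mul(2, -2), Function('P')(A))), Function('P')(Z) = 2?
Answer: 0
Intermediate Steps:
A = -2 (A = Add(-3, 1) = -2)
v = 8 (v = Mul(-1, Mul(Mul(2, -2), 2)) = Mul(-1, Mul(-4, 2)) = Mul(-1, -8) = 8)
Mul(Mul(0, v), Add(3, Mul(-1, -2))) = Mul(Mul(0, 8), Add(3, Mul(-1, -2))) = Mul(0, Add(3, 2)) = Mul(0, 5) = 0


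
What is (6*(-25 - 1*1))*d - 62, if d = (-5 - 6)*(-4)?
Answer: -6926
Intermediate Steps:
d = 44 (d = -11*(-4) = 44)
(6*(-25 - 1*1))*d - 62 = (6*(-25 - 1*1))*44 - 62 = (6*(-25 - 1))*44 - 62 = (6*(-26))*44 - 62 = -156*44 - 62 = -6864 - 62 = -6926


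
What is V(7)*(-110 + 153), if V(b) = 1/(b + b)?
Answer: 43/14 ≈ 3.0714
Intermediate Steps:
V(b) = 1/(2*b)
V(7)*(-110 + 153) = ((1/2)/7)*(-110 + 153) = ((1/2)*(1/7))*43 = (1/14)*43 = 43/14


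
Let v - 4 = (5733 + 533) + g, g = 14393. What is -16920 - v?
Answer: -37583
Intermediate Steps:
v = 20663 (v = 4 + ((5733 + 533) + 14393) = 4 + (6266 + 14393) = 4 + 20659 = 20663)
-16920 - v = -16920 - 1*20663 = -16920 - 20663 = -37583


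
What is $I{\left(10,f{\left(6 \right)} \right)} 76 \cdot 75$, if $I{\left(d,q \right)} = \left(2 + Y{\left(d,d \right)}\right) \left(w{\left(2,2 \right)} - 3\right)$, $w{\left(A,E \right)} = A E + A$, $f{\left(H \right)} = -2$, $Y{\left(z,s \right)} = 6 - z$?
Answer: $-34200$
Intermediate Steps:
$w{\left(A,E \right)} = A + A E$
$I{\left(d,q \right)} = 24 - 3 d$ ($I{\left(d,q \right)} = \left(2 - \left(-6 + d\right)\right) \left(2 \left(1 + 2\right) - 3\right) = \left(8 - d\right) \left(2 \cdot 3 - 3\right) = \left(8 - d\right) \left(6 - 3\right) = \left(8 - d\right) 3 = 24 - 3 d$)
$I{\left(10,f{\left(6 \right)} \right)} 76 \cdot 75 = \left(24 - 30\right) 76 \cdot 75 = \left(-6\right) 76 \cdot 75 = \left(-456\right) 75 = -34200$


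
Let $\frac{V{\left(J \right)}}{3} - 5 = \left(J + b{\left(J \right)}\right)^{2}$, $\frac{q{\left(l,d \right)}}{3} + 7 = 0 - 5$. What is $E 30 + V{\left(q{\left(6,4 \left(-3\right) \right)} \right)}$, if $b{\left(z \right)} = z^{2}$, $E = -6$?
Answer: $4762635$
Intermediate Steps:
$q{\left(l,d \right)} = -36$ ($q{\left(l,d \right)} = -21 + 3 \left(0 - 5\right) = -21 + 3 \left(-5\right) = -21 - 15 = -36$)
$V{\left(J \right)} = 15 + 3 \left(J + J^{2}\right)^{2}$
$E 30 + V{\left(q{\left(6,4 \left(-3\right) \right)} \right)} = \left(-6\right) 30 + \left(15 + 3 \left(-36\right)^{2} \left(1 - 36\right)^{2}\right) = -180 + \left(15 + 3 \cdot 1296 \left(-35\right)^{2}\right) = -180 + \left(15 + 3 \cdot 1296 \cdot 1225\right) = -180 + \left(15 + 4762800\right) = -180 + 4762815 = 4762635$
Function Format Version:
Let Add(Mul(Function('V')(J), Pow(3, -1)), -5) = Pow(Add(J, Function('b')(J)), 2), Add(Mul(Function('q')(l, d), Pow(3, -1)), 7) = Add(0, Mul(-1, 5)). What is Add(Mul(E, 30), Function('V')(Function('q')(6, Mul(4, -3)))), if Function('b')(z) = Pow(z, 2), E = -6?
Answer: 4762635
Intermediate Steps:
Function('q')(l, d) = -36 (Function('q')(l, d) = Add(-21, Mul(3, Add(0, Mul(-1, 5)))) = Add(-21, Mul(3, Add(0, -5))) = Add(-21, Mul(3, -5)) = Add(-21, -15) = -36)
Function('V')(J) = Add(15, Mul(3, Pow(Add(J, Pow(J, 2)), 2)))
Add(Mul(E, 30), Function('V')(Function('q')(6, Mul(4, -3)))) = Add(Mul(-6, 30), Add(15, Mul(3, Pow(-36, 2), Pow(Add(1, -36), 2)))) = Add(-180, Add(15, Mul(3, 1296, Pow(-35, 2)))) = Add(-180, Add(15, Mul(3, 1296, 1225))) = Add(-180, Add(15, 4762800)) = Add(-180, 4762815) = 4762635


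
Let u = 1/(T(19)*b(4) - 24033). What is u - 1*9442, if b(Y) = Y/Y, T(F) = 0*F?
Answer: -226919587/24033 ≈ -9442.0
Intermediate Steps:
T(F) = 0
b(Y) = 1
u = -1/24033 (u = 1/(0*1 - 24033) = 1/(0 - 24033) = 1/(-24033) = -1/24033 ≈ -4.1609e-5)
u - 1*9442 = -1/24033 - 1*9442 = -1/24033 - 9442 = -226919587/24033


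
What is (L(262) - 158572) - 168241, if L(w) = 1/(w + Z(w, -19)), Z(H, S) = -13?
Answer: -81376436/249 ≈ -3.2681e+5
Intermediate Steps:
L(w) = 1/(-13 + w) (L(w) = 1/(w - 13) = 1/(-13 + w))
(L(262) - 158572) - 168241 = (1/(-13 + 262) - 158572) - 168241 = (1/249 - 158572) - 168241 = -39484427/249 - 168241 = -81376436/249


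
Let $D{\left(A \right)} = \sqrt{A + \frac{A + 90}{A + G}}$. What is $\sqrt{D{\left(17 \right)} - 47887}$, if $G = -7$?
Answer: $\frac{\sqrt{-4788700 + 10 \sqrt{2770}}}{10} \approx 218.82 i$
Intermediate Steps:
$D{\left(A \right)} = \sqrt{A + \frac{90 + A}{-7 + A}}$ ($D{\left(A \right)} = \sqrt{A + \frac{A + 90}{A - 7}} = \sqrt{A + \frac{90 + A}{-7 + A}}$)
$\sqrt{D{\left(17 \right)} - 47887} = \sqrt{\sqrt{\frac{90 + 17 + 17 \left(-7 + 17\right)}{-7 + 17}} - 47887} = \sqrt{\sqrt{\frac{90 + 17 + 17 \cdot 10}{10}} - 47887} = \sqrt{\sqrt{\frac{90 + 17 + 170}{10}} - 47887} = \sqrt{\sqrt{\frac{1}{10} \cdot 277} - 47887} = \sqrt{\sqrt{\frac{277}{10}} - 47887} = \sqrt{\frac{\sqrt{2770}}{10} - 47887} = \sqrt{-47887 + \frac{\sqrt{2770}}{10}}$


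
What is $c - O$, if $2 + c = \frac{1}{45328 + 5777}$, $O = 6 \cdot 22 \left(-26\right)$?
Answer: $\frac{175290151}{51105} \approx 3430.0$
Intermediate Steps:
$O = -3432$ ($O = 132 \left(-26\right) = -3432$)
$c = - \frac{102209}{51105}$ ($c = -2 + \frac{1}{45328 + 5777} = -2 + \frac{1}{51105} = - \frac{102209}{51105} \approx -2.0$)
$c - O = - \frac{102209}{51105} - -3432 = - \frac{102209}{51105} + 3432 = \frac{175290151}{51105}$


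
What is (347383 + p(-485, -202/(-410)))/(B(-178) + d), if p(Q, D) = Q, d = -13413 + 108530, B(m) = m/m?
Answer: 173449/47559 ≈ 3.6470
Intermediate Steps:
B(m) = 1
d = 95117
(347383 + p(-485, -202/(-410)))/(B(-178) + d) = (347383 - 485)/(1 + 95117) = 346898/95118 = 346898*(1/95118) = 173449/47559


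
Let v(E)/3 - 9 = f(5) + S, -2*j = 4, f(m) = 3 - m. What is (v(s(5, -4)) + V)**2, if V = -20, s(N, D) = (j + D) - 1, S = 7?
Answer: 484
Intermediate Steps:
j = -2 (j = -1/2*4 = -2)
s(N, D) = -3 + D (s(N, D) = (-2 + D) - 1 = -3 + D)
v(E) = 42 (v(E) = 27 + 3*((3 - 1*5) + 7) = 27 + 3*((3 - 5) + 7) = 27 + 3*(-2 + 7) = 27 + 3*5 = 27 + 15 = 42)
(v(s(5, -4)) + V)**2 = (42 - 20)**2 = 22**2 = 484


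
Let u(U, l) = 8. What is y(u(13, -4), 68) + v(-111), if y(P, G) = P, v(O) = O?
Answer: -103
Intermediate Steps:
y(u(13, -4), 68) + v(-111) = 8 - 111 = -103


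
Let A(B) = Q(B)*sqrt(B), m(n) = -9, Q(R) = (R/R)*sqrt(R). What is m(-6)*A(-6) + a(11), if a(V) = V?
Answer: 65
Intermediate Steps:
Q(R) = sqrt(R) (Q(R) = 1*sqrt(R) = sqrt(R))
A(B) = B (A(B) = sqrt(B)*sqrt(B) = B)
m(-6)*A(-6) + a(11) = -9*(-6) + 11 = 54 + 11 = 65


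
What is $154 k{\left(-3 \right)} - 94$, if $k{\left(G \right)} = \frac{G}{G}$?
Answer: $60$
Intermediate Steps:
$k{\left(G \right)} = 1$
$154 k{\left(-3 \right)} - 94 = 154 \cdot 1 - 94 = 154 - 94 = 60$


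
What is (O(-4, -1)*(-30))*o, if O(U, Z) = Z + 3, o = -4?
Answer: 240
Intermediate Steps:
O(U, Z) = 3 + Z
(O(-4, -1)*(-30))*o = ((3 - 1)*(-30))*(-4) = (2*(-30))*(-4) = -60*(-4) = 240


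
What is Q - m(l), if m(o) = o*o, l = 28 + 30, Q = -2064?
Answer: -5428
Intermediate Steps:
l = 58
m(o) = o**2
Q - m(l) = -2064 - 1*58**2 = -2064 - 1*3364 = -2064 - 3364 = -5428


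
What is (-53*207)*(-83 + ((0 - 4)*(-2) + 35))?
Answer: 438840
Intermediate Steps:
(-53*207)*(-83 + ((0 - 4)*(-2) + 35)) = -10971*(-83 + (-4*(-2) + 35)) = -10971*(-83 + (8 + 35)) = -10971*(-83 + 43) = -10971*(-40) = 438840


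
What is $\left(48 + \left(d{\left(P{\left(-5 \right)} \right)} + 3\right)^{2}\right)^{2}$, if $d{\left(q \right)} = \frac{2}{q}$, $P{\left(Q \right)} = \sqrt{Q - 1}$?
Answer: $\frac{28345}{9} - \frac{676 i \sqrt{6}}{3} \approx 3149.4 - 551.95 i$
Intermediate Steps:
$P{\left(Q \right)} = \sqrt{-1 + Q}$
$\left(48 + \left(d{\left(P{\left(-5 \right)} \right)} + 3\right)^{2}\right)^{2} = \left(48 + \left(\frac{2}{\sqrt{-1 - 5}} + 3\right)^{2}\right)^{2} = \left(48 + \left(\frac{2}{\sqrt{-6}} + 3\right)^{2}\right)^{2} = \left(48 + \left(\frac{2}{i \sqrt{6}} + 3\right)^{2}\right)^{2} = \left(48 + \left(2 \left(- \frac{i \sqrt{6}}{6}\right) + 3\right)^{2}\right)^{2} = \left(48 + \left(- \frac{i \sqrt{6}}{3} + 3\right)^{2}\right)^{2} = \left(48 + \left(3 - \frac{i \sqrt{6}}{3}\right)^{2}\right)^{2}$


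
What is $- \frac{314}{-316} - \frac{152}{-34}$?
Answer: $\frac{14677}{2686} \approx 5.4643$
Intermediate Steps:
$- \frac{314}{-316} - \frac{152}{-34} = \left(-314\right) \left(- \frac{1}{316}\right) - - \frac{76}{17} = \frac{157}{158} + \frac{76}{17} = \frac{14677}{2686}$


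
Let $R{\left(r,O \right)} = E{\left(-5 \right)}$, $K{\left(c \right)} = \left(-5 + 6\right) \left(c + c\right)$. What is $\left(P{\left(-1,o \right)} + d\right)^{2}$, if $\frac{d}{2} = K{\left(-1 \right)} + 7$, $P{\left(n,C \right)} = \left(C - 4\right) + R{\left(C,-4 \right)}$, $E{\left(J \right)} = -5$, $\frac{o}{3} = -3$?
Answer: $64$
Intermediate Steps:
$o = -9$ ($o = 3 \left(-3\right) = -9$)
$K{\left(c \right)} = 2 c$ ($K{\left(c \right)} = 1 \cdot 2 c = 2 c$)
$R{\left(r,O \right)} = -5$
$P{\left(n,C \right)} = -9 + C$ ($P{\left(n,C \right)} = \left(C - 4\right) - 5 = \left(-4 + C\right) - 5 = -9 + C$)
$d = 10$ ($d = 2 \left(2 \left(-1\right) + 7\right) = 2 \left(-2 + 7\right) = 2 \cdot 5 = 10$)
$\left(P{\left(-1,o \right)} + d\right)^{2} = \left(\left(-9 - 9\right) + 10\right)^{2} = \left(-18 + 10\right)^{2} = \left(-8\right)^{2} = 64$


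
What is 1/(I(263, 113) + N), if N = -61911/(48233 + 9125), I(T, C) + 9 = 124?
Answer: 57358/6534259 ≈ 0.0087780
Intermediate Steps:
I(T, C) = 115 (I(T, C) = -9 + 124 = 115)
N = -61911/57358 ≈ -1.0794
1/(I(263, 113) + N) = 1/(115 - 61911/57358) = 1/(6534259/57358) = 57358/6534259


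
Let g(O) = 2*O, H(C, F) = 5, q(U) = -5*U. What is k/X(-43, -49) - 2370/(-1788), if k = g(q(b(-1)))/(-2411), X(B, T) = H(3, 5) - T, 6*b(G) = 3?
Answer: 12857030/9699453 ≈ 1.3255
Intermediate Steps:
b(G) = ½ (b(G) = (⅙)*3 = ½)
X(B, T) = 5 - T
k = 5/2411 (k = (2*(-5*½))/(-2411) = (2*(-5/2))*(-1/2411) = -5*(-1/2411) = 5/2411 ≈ 0.0020738)
k/X(-43, -49) - 2370/(-1788) = 5/(2411*(5 - 1*(-49))) - 2370/(-1788) = 5/(2411*(5 + 49)) - 2370*(-1/1788) = (5/2411)/54 + 395/298 = (5/2411)*(1/54) + 395/298 = 5/130194 + 395/298 = 12857030/9699453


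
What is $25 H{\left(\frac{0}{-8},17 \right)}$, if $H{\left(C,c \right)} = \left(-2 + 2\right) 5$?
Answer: $0$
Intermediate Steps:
$H{\left(C,c \right)} = 0$ ($H{\left(C,c \right)} = 0 \cdot 5 = 0$)
$25 H{\left(\frac{0}{-8},17 \right)} = 25 \cdot 0 = 0$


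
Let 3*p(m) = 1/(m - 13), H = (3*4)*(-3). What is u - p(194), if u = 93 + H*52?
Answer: -965998/543 ≈ -1779.0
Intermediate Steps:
H = -36 (H = 12*(-3) = -36)
u = -1779 (u = 93 - 36*52 = 93 - 1872 = -1779)
p(m) = 1/(3*(-13 + m)) (p(m) = 1/(3*(m - 13)) = 1/(3*(-13 + m)))
u - p(194) = -1779 - 1/(3*(-13 + 194)) = -1779 - 1/(3*181) = -1779 - 1*1/543 = -1779 - 1/543 = -965998/543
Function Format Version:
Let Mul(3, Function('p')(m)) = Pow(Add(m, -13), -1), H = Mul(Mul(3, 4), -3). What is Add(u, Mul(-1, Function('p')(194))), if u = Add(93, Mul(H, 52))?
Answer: Rational(-965998, 543) ≈ -1779.0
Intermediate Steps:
H = -36 (H = Mul(12, -3) = -36)
u = -1779 (u = Add(93, Mul(-36, 52)) = Add(93, -1872) = -1779)
Function('p')(m) = Mul(Rational(1, 3), Pow(Add(-13, m), -1)) (Function('p')(m) = Mul(Rational(1, 3), Pow(Add(m, -13), -1)) = Mul(Rational(1, 3), Pow(Add(-13, m), -1)))
Add(u, Mul(-1, Function('p')(194))) = Add(-1779, Mul(-1, Mul(Rational(1, 3), Pow(Add(-13, 194), -1)))) = Add(-1779, Mul(-1, Mul(Rational(1, 3), Pow(181, -1)))) = Add(-1779, Mul(-1, Mul(Rational(1, 3), Rational(1, 181)))) = Add(-1779, Mul(-1, Rational(1, 543))) = Add(-1779, Rational(-1, 543)) = Rational(-965998, 543)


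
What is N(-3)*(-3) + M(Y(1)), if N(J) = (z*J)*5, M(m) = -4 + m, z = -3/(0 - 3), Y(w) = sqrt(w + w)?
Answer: 41 + sqrt(2) ≈ 42.414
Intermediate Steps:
Y(w) = sqrt(2)*sqrt(w) (Y(w) = sqrt(2*w) = sqrt(2)*sqrt(w))
z = 1 (z = -3/(-3) = -3*(-1/3) = 1)
N(J) = 5*J (N(J) = (1*J)*5 = J*5 = 5*J)
N(-3)*(-3) + M(Y(1)) = (5*(-3))*(-3) + (-4 + sqrt(2)*sqrt(1)) = -15*(-3) + (-4 + sqrt(2)*1) = 45 + (-4 + sqrt(2)) = 41 + sqrt(2)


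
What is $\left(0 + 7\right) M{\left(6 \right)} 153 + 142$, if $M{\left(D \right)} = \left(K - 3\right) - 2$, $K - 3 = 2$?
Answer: $142$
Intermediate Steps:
$K = 5$ ($K = 3 + 2 = 5$)
$M{\left(D \right)} = 0$ ($M{\left(D \right)} = \left(5 - 3\right) - 2 = 2 - 2 = 0$)
$\left(0 + 7\right) M{\left(6 \right)} 153 + 142 = \left(0 + 7\right) 0 \cdot 153 + 142 = 7 \cdot 0 \cdot 153 + 142 = 0 \cdot 153 + 142 = 0 + 142 = 142$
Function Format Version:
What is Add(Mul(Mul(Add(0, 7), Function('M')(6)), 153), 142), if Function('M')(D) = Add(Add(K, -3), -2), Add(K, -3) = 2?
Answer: 142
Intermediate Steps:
K = 5 (K = Add(3, 2) = 5)
Function('M')(D) = 0 (Function('M')(D) = Add(Add(5, -3), -2) = Add(2, -2) = 0)
Add(Mul(Mul(Add(0, 7), Function('M')(6)), 153), 142) = Add(Mul(Mul(Add(0, 7), 0), 153), 142) = Add(Mul(Mul(7, 0), 153), 142) = Add(Mul(0, 153), 142) = Add(0, 142) = 142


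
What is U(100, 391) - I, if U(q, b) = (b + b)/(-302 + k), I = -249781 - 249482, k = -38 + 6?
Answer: 83376530/167 ≈ 4.9926e+5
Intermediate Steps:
k = -32
I = -499263
U(q, b) = -b/167 (U(q, b) = (b + b)/(-302 - 32) = (2*b)/(-334) = (2*b)*(-1/334) = -b/167)
U(100, 391) - I = -1/167*391 - 1*(-499263) = -391/167 + 499263 = 83376530/167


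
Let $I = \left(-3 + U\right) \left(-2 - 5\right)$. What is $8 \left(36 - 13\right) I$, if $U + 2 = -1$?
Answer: $7728$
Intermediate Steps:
$U = -3$ ($U = -2 - 1 = -3$)
$I = 42$ ($I = \left(-3 - 3\right) \left(-2 - 5\right) = \left(-6\right) \left(-7\right) = 42$)
$8 \left(36 - 13\right) I = 8 \left(36 - 13\right) 42 = 8 \cdot 23 \cdot 42 = 184 \cdot 42 = 7728$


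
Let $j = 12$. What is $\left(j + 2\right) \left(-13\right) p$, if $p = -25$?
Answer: $4550$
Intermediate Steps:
$\left(j + 2\right) \left(-13\right) p = \left(12 + 2\right) \left(-13\right) \left(-25\right) = 14 \left(-13\right) \left(-25\right) = \left(-182\right) \left(-25\right) = 4550$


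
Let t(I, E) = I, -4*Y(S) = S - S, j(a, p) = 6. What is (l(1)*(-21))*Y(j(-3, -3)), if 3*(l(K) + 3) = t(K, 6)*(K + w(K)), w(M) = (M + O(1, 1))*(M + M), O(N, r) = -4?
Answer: 0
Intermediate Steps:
Y(S) = 0 (Y(S) = -(S - S)/4 = -1/4*0 = 0)
w(M) = 2*M*(-4 + M) (w(M) = (M - 4)*(M + M) = (-4 + M)*(2*M) = 2*M*(-4 + M))
l(K) = -3 + K*(K + 2*K*(-4 + K))/3 (l(K) = -3 + (K*(K + 2*K*(-4 + K)))/3 = -3 + K*(K + 2*K*(-4 + K))/3)
(l(1)*(-21))*Y(j(-3, -3)) = ((-3 - 7/3*1**2 + (2/3)*1**3)*(-21))*0 = ((-3 - 7/3*1 + (2/3)*1)*(-21))*0 = ((-3 - 7/3 + 2/3)*(-21))*0 = -14/3*(-21)*0 = 98*0 = 0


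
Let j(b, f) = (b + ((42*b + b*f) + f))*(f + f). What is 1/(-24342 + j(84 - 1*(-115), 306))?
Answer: 1/42666942 ≈ 2.3437e-8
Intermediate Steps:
j(b, f) = 2*f*(f + 43*b + b*f) (j(b, f) = (b + (f + 42*b + b*f))*(2*f) = (f + 43*b + b*f)*(2*f) = 2*f*(f + 43*b + b*f))
1/(-24342 + j(84 - 1*(-115), 306)) = 1/(-24342 + 2*306*(306 + 43*(84 - 1*(-115)) + (84 - 1*(-115))*306)) = 1/(-24342 + 2*306*(306 + 43*(84 + 115) + (84 + 115)*306)) = 1/(-24342 + 2*306*(306 + 43*199 + 199*306)) = 1/(-24342 + 2*306*(306 + 8557 + 60894)) = 1/(-24342 + 2*306*69757) = 1/(-24342 + 42691284) = 1/42666942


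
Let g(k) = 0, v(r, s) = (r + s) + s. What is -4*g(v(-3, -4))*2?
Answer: 0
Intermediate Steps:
v(r, s) = r + 2*s
-4*g(v(-3, -4))*2 = -4*0*2 = 0*2 = 0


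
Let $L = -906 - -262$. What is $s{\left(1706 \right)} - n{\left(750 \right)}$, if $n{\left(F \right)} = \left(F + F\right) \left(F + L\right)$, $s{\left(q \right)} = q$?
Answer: $-157294$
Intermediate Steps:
$L = -644$ ($L = -906 + 262 = -644$)
$n{\left(F \right)} = 2 F \left(-644 + F\right)$ ($n{\left(F \right)} = \left(F + F\right) \left(F - 644\right) = 2 F \left(-644 + F\right)$)
$s{\left(1706 \right)} - n{\left(750 \right)} = 1706 - 2 \cdot 750 \left(-644 + 750\right) = 1706 - 2 \cdot 750 \cdot 106 = 1706 - 159000 = -157294$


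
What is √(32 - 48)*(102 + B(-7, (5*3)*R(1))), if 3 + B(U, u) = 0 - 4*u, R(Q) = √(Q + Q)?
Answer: I*(396 - 240*√2) ≈ 56.589*I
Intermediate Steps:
R(Q) = √2*√Q (R(Q) = √(2*Q) = √2*√Q)
B(U, u) = -3 - 4*u (B(U, u) = -3 + (0 - 4*u) = -3 - 4*u)
√(32 - 48)*(102 + B(-7, (5*3)*R(1))) = √(32 - 48)*(102 + (-3 - 4*5*3*√2*√1)) = √(-16)*(102 + (-3 - 60*√2*1)) = (4*I)*(102 + (-3 - 60*√2)) = (4*I)*(99 - 60*√2) = 4*I*(99 - 60*√2)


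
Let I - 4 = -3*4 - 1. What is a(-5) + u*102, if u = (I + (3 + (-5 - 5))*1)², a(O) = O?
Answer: 26107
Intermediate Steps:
I = -9 (I = 4 + (-3*4 - 1) = 4 + (-12 - 1) = 4 - 13 = -9)
u = 256 (u = (-9 + (3 + (-5 - 5))*1)² = (-9 + (3 - 10)*1)² = (-9 - 7*1)² = (-9 - 7)² = (-16)² = 256)
a(-5) + u*102 = -5 + 256*102 = -5 + 26112 = 26107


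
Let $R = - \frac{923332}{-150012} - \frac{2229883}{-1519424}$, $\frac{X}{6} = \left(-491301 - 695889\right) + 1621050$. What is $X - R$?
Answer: $\frac{148335323294837179}{56982958272} \approx 2.6032 \cdot 10^{6}$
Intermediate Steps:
$X = 2603160$ ($X = 6 \left(\left(-491301 - 695889\right) + 1621050\right) = 6 \left(-1187190 + 1621050\right) = 6 \cdot 433860 = 2603160$)
$R = \frac{434360502341}{56982958272}$ ($R = \left(-923332\right) \left(- \frac{1}{150012}\right) - - \frac{2229883}{1519424} = \frac{230833}{37503} + \frac{2229883}{1519424} = \frac{434360502341}{56982958272} \approx 7.6226$)
$X - R = 2603160 - \frac{434360502341}{56982958272} = \frac{148335323294837179}{56982958272}$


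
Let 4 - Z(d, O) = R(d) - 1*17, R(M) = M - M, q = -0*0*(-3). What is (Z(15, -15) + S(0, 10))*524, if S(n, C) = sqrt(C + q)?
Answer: 11004 + 524*sqrt(10) ≈ 12661.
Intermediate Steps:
q = 0 (q = -0*(-3) = -1*0 = 0)
S(n, C) = sqrt(C) (S(n, C) = sqrt(C + 0) = sqrt(C))
R(M) = 0
Z(d, O) = 21 (Z(d, O) = 4 - (0 - 1*17) = 4 - (0 - 17) = 4 - 1*(-17) = 4 + 17 = 21)
(Z(15, -15) + S(0, 10))*524 = (21 + sqrt(10))*524 = 11004 + 524*sqrt(10)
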